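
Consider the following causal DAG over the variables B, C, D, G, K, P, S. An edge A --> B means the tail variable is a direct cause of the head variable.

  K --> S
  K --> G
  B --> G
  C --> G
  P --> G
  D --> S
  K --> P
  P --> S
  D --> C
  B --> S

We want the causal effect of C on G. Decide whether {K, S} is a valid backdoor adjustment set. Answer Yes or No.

Backdoor paths from C to G (paths whose first edge points into C):
  P1: C <- D -> S <- K -> P -> G
  P2: C <- D -> S <- K -> G
  P3: C <- D -> S <- P <- K -> G
  P4: C <- D -> S <- P -> G
  P5: C <- D -> S <- B -> G
Condition 1 (no descendant of C in the set): holds — descendants of C are {G}; none are in {K, S}.
Condition 2 (every backdoor path blocked by {K, S}):
  P1: blocked at fork node K ∈ conditioning set.
  P2: blocked at fork node K ∈ conditioning set.
  P3: blocked at fork node K ∈ conditioning set.
  P4: open — collider(s) S are conditioned on (or have a conditioned descendant) and no non-collider on the path is in the set.
  P5: open — collider(s) S are conditioned on (or have a conditioned descendant) and no non-collider on the path is in the set.
{K, S} does not satisfy the backdoor criterion.

No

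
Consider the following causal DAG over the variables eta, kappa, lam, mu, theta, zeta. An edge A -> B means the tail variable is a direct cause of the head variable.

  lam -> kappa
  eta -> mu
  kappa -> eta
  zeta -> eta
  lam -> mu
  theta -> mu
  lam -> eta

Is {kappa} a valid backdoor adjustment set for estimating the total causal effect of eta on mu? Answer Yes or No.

No

Backdoor paths from eta to mu (paths whose first edge points into eta):
  P1: eta <- lam -> mu
  P2: eta <- kappa <- lam -> mu
Condition 1 (no descendant of eta in the set): holds — descendants of eta are {mu}; none are in {kappa}.
Condition 2 (every backdoor path blocked by {kappa}):
  P1: open — no interior node is in the conditioning set.
  P2: blocked at chain node kappa ∈ conditioning set.
{kappa} does not satisfy the backdoor criterion.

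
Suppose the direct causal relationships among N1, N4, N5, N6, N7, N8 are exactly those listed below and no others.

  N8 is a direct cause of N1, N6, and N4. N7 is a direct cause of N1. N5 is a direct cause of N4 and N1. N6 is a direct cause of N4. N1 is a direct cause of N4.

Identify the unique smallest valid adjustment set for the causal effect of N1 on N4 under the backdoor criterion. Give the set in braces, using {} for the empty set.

{N5, N8}

Variables eligible for adjustment (non-descendants of N1, excluding N1 and N4): {N5, N6, N7, N8}.
Backdoor paths from N1 to N4:
  P1: N1 <- N8 -> N6 -> N4
  P2: N1 <- N8 -> N4
  P3: N1 <- N5 -> N4
The empty set is not sufficient: P1 (N1 <- N8 -> N6 -> N4) has no collider blocking it and no conditioned non-collider, so it is open.
Try {N5, N8}:
  P1: blocked at fork node N8 ∈ conditioning set.
  P2: blocked at fork node N8 ∈ conditioning set.
  P3: blocked at fork node N5 ∈ conditioning set.
{N5, N8} contains no descendant of N1 and blocks every backdoor path.
Every element of {N5, N8} is needed (dropping N5 leaves P3 open; dropping N8 leaves P1 open), so no proper subset is valid.
Among all size-2 subsets of the eligible variables, only {N5, N8} blocks every backdoor path, so it is the unique smallest valid adjustment set.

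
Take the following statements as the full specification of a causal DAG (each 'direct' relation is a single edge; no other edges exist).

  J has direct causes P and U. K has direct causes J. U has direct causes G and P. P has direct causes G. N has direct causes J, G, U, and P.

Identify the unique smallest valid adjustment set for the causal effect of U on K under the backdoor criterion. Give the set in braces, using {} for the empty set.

{P}

Variables eligible for adjustment (non-descendants of U, excluding U and K): {G, P}.
Backdoor paths from U to K:
  P1: U <- G -> P -> J -> K
  P2: U <- G -> P -> N <- J -> K
  P3: U <- G -> N <- P -> J -> K
  P4: U <- G -> N <- J -> K
  P5: U <- P <- G -> N <- J -> K
  P6: U <- P -> J -> K
  P7: U <- P -> N <- J -> K
The empty set is not sufficient: P1 (U <- G -> P -> J -> K) has no collider blocking it and no conditioned non-collider, so it is open.
Try {P}:
  P1: blocked at chain node P ∈ conditioning set.
  P2: blocked at chain node P ∈ conditioning set.
  P3: blocked at collider N (neither it nor any descendant is in the conditioning set).
  P4: blocked at collider N (neither it nor any descendant is in the conditioning set).
  P5: blocked at chain node P ∈ conditioning set.
  P6: blocked at fork node P ∈ conditioning set.
  P7: blocked at fork node P ∈ conditioning set.
{P} contains no descendant of U and blocks every backdoor path.
No other singleton works — e.g. {G} leaves P6 open — so {P} is the unique smallest valid adjustment set.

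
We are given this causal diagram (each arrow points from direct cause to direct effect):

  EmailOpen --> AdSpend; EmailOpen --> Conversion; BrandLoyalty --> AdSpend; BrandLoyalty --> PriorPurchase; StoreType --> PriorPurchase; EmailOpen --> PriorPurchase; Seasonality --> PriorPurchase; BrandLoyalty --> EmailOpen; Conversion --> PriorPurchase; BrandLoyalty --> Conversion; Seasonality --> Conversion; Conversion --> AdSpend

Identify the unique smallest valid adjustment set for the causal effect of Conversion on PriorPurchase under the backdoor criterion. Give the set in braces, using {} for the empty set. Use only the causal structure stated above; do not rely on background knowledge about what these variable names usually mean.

Variables eligible for adjustment (non-descendants of Conversion, excluding Conversion and PriorPurchase): {BrandLoyalty, EmailOpen, Seasonality, StoreType}.
Backdoor paths from Conversion to PriorPurchase:
  P1: Conversion <- Seasonality -> PriorPurchase
  P2: Conversion <- BrandLoyalty -> EmailOpen -> PriorPurchase
  P3: Conversion <- BrandLoyalty -> AdSpend <- EmailOpen -> PriorPurchase
  P4: Conversion <- BrandLoyalty -> PriorPurchase
  P5: Conversion <- EmailOpen <- BrandLoyalty -> PriorPurchase
  P6: Conversion <- EmailOpen -> AdSpend <- BrandLoyalty -> PriorPurchase
  P7: Conversion <- EmailOpen -> PriorPurchase
The empty set is not sufficient: P1 (Conversion <- Seasonality -> PriorPurchase) has no collider blocking it and no conditioned non-collider, so it is open.
Try {BrandLoyalty, EmailOpen, Seasonality}:
  P1: blocked at fork node Seasonality ∈ conditioning set.
  P2: blocked at fork node BrandLoyalty ∈ conditioning set.
  P3: blocked at fork node BrandLoyalty ∈ conditioning set.
  P4: blocked at fork node BrandLoyalty ∈ conditioning set.
  P5: blocked at chain node EmailOpen ∈ conditioning set.
  P6: blocked at fork node EmailOpen ∈ conditioning set.
  P7: blocked at fork node EmailOpen ∈ conditioning set.
{BrandLoyalty, EmailOpen, Seasonality} contains no descendant of Conversion and blocks every backdoor path.
Every element of {BrandLoyalty, EmailOpen, Seasonality} is needed (dropping BrandLoyalty leaves P4 open; dropping EmailOpen leaves P7 open; dropping Seasonality leaves P1 open), so no proper subset is valid.
Among all size-3 subsets of the eligible variables, only {BrandLoyalty, EmailOpen, Seasonality} blocks every backdoor path, so it is the unique smallest valid adjustment set.

{BrandLoyalty, EmailOpen, Seasonality}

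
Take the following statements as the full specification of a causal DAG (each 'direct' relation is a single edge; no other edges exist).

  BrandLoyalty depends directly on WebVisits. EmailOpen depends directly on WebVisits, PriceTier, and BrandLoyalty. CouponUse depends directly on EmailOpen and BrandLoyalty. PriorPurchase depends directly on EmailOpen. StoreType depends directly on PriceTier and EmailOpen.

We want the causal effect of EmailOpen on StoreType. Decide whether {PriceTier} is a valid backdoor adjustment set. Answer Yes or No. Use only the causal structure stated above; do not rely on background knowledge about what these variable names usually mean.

Yes

Backdoor paths from EmailOpen to StoreType (paths whose first edge points into EmailOpen):
  P1: EmailOpen <- PriceTier -> StoreType
Condition 1 (no descendant of EmailOpen in the set): holds — descendants of EmailOpen are {CouponUse, PriorPurchase, StoreType}; none are in {PriceTier}.
Condition 2 (every backdoor path blocked by {PriceTier}):
  P1: blocked at fork node PriceTier ∈ conditioning set.
{PriceTier} satisfies the backdoor criterion.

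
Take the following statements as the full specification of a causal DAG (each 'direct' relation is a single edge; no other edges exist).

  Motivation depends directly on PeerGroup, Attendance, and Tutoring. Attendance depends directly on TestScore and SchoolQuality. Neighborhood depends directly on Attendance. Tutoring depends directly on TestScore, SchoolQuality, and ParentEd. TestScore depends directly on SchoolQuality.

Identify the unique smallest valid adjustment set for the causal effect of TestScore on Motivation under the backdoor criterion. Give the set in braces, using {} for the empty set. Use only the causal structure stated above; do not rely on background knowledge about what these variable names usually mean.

Variables eligible for adjustment (non-descendants of TestScore, excluding TestScore and Motivation): {ParentEd, PeerGroup, SchoolQuality}.
Backdoor paths from TestScore to Motivation:
  P1: TestScore <- SchoolQuality -> Attendance -> Motivation
  P2: TestScore <- SchoolQuality -> Tutoring -> Motivation
The empty set is not sufficient: P1 (TestScore <- SchoolQuality -> Attendance -> Motivation) has no collider blocking it and no conditioned non-collider, so it is open.
Try {SchoolQuality}:
  P1: blocked at fork node SchoolQuality ∈ conditioning set.
  P2: blocked at fork node SchoolQuality ∈ conditioning set.
{SchoolQuality} contains no descendant of TestScore and blocks every backdoor path.
No other singleton works — e.g. {ParentEd} leaves P1 open — so {SchoolQuality} is the unique smallest valid adjustment set.

{SchoolQuality}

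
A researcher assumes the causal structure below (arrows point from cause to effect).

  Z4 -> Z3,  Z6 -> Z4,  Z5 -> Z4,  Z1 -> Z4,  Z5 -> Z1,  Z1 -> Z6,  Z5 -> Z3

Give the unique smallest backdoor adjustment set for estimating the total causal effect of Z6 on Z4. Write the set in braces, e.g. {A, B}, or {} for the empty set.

Variables eligible for adjustment (non-descendants of Z6, excluding Z6 and Z4): {Z1, Z5}.
Backdoor paths from Z6 to Z4:
  P1: Z6 <- Z1 <- Z5 -> Z4
  P2: Z6 <- Z1 <- Z5 -> Z3 <- Z4
  P3: Z6 <- Z1 -> Z4
The empty set is not sufficient: P1 (Z6 <- Z1 <- Z5 -> Z4) has no collider blocking it and no conditioned non-collider, so it is open.
Try {Z1}:
  P1: blocked at chain node Z1 ∈ conditioning set.
  P2: blocked at chain node Z1 ∈ conditioning set.
  P3: blocked at fork node Z1 ∈ conditioning set.
{Z1} contains no descendant of Z6 and blocks every backdoor path.
No other singleton works — e.g. {Z5} leaves P3 open — so {Z1} is the unique smallest valid adjustment set.

{Z1}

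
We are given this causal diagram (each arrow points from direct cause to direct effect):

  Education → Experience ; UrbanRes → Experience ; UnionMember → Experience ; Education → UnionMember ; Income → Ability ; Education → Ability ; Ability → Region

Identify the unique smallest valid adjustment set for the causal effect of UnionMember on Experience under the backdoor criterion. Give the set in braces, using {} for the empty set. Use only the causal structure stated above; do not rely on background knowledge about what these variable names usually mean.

Variables eligible for adjustment (non-descendants of UnionMember, excluding UnionMember and Experience): {Ability, Education, Income, Region, UrbanRes}.
Backdoor paths from UnionMember to Experience:
  P1: UnionMember <- Education -> Experience
The empty set is not sufficient: P1 (UnionMember <- Education -> Experience) has no collider blocking it and no conditioned non-collider, so it is open.
Try {Education}:
  P1: blocked at fork node Education ∈ conditioning set.
{Education} contains no descendant of UnionMember and blocks every backdoor path.
No other singleton works — e.g. {Income} leaves P1 open — so {Education} is the unique smallest valid adjustment set.

{Education}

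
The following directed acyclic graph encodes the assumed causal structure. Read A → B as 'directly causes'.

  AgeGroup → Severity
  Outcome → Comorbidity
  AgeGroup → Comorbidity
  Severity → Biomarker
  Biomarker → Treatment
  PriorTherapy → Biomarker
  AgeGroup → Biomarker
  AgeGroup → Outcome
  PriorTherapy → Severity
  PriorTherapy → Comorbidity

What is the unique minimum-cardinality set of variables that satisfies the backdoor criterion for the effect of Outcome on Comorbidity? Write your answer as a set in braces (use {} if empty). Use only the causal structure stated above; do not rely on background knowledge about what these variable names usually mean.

{AgeGroup}

Variables eligible for adjustment (non-descendants of Outcome, excluding Outcome and Comorbidity): {AgeGroup, Biomarker, PriorTherapy, Severity, Treatment}.
Backdoor paths from Outcome to Comorbidity:
  P1: Outcome <- AgeGroup -> Severity <- PriorTherapy -> Comorbidity
  P2: Outcome <- AgeGroup -> Severity -> Biomarker <- PriorTherapy -> Comorbidity
  P3: Outcome <- AgeGroup -> Biomarker <- PriorTherapy -> Comorbidity
  P4: Outcome <- AgeGroup -> Biomarker <- Severity <- PriorTherapy -> Comorbidity
  P5: Outcome <- AgeGroup -> Comorbidity
The empty set is not sufficient: P5 (Outcome <- AgeGroup -> Comorbidity) has no collider blocking it and no conditioned non-collider, so it is open.
Try {AgeGroup}:
  P1: blocked at fork node AgeGroup ∈ conditioning set.
  P2: blocked at fork node AgeGroup ∈ conditioning set.
  P3: blocked at fork node AgeGroup ∈ conditioning set.
  P4: blocked at fork node AgeGroup ∈ conditioning set.
  P5: blocked at fork node AgeGroup ∈ conditioning set.
{AgeGroup} contains no descendant of Outcome and blocks every backdoor path.
No other singleton works — e.g. {PriorTherapy} leaves P5 open — so {AgeGroup} is the unique smallest valid adjustment set.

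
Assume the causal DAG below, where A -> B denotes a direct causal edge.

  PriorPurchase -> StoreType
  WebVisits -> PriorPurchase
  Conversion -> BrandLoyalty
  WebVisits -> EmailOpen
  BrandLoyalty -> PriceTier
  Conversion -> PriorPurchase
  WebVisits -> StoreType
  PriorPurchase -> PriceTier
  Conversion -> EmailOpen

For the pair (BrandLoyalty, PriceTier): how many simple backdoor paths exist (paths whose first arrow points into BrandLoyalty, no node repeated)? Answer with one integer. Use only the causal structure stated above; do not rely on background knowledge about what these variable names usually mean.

3

A backdoor path from BrandLoyalty to PriceTier is any simple undirected path whose first edge points into BrandLoyalty (i.e. leaves BrandLoyalty via a parent).
Parents of BrandLoyalty: {Conversion}.
Enumerating:
  P1: BrandLoyalty <- Conversion -> PriorPurchase -> PriceTier
  P2: BrandLoyalty <- Conversion -> EmailOpen <- WebVisits -> PriorPurchase -> PriceTier
  P3: BrandLoyalty <- Conversion -> EmailOpen <- WebVisits -> StoreType <- PriorPurchase -> PriceTier
That exhausts the simple backdoor paths. Count: 3.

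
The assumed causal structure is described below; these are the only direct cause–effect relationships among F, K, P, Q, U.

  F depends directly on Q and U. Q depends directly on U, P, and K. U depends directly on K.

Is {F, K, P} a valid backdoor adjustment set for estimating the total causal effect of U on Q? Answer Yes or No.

No

Backdoor paths from U to Q (paths whose first edge points into U):
  P1: U <- K -> Q
Condition 1 (no descendant of U in the set): FAILS — F is a descendant of U.
Condition 2 (every backdoor path blocked by {F, K, P}):
  P1: blocked at fork node K ∈ conditioning set.
{F, K, P} does not satisfy the backdoor criterion.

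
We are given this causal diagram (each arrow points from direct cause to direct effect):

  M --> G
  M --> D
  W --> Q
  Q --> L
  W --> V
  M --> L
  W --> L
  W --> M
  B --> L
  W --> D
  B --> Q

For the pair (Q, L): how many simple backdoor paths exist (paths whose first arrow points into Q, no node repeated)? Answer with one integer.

4

A backdoor path from Q to L is any simple undirected path whose first edge points into Q (i.e. leaves Q via a parent).
Parents of Q: {B, W}.
Enumerating:
  P1: Q <- W -> M -> L
  P2: Q <- W -> L
  P3: Q <- W -> D <- M -> L
  P4: Q <- B -> L
That exhausts the simple backdoor paths. Count: 4.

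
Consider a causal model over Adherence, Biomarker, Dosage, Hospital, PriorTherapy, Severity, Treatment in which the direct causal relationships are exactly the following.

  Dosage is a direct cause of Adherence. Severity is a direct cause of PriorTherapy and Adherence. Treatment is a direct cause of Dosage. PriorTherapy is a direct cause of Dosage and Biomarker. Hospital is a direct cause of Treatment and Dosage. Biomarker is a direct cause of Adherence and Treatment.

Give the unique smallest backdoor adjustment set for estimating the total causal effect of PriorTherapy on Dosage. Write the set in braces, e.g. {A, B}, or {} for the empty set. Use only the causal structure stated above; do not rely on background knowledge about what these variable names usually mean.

{}

Variables eligible for adjustment (non-descendants of PriorTherapy, excluding PriorTherapy and Dosage): {Hospital, Severity}.
Backdoor paths from PriorTherapy to Dosage:
  P1: PriorTherapy <- Severity -> Adherence <- Biomarker -> Treatment <- Hospital -> Dosage
  P2: PriorTherapy <- Severity -> Adherence <- Biomarker -> Treatment -> Dosage
  P3: PriorTherapy <- Severity -> Adherence <- Dosage
Each backdoor path contains an unconditioned collider, so every path is already blocked with the empty conditioning set:
  P1: blocked at collider Adherence (neither it nor any descendant is in the conditioning set).
  P2: blocked at collider Adherence (neither it nor any descendant is in the conditioning set).
  P3: blocked at collider Adherence (neither it nor any descendant is in the conditioning set).
The empty set is therefore the unique smallest valid set.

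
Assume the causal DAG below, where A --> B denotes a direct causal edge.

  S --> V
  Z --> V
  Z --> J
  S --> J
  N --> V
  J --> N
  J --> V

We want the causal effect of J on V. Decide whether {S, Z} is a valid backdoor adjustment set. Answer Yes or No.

Backdoor paths from J to V (paths whose first edge points into J):
  P1: J <- Z -> V
  P2: J <- S -> V
Condition 1 (no descendant of J in the set): holds — descendants of J are {N, V}; none are in {S, Z}.
Condition 2 (every backdoor path blocked by {S, Z}):
  P1: blocked at fork node Z ∈ conditioning set.
  P2: blocked at fork node S ∈ conditioning set.
{S, Z} satisfies the backdoor criterion.

Yes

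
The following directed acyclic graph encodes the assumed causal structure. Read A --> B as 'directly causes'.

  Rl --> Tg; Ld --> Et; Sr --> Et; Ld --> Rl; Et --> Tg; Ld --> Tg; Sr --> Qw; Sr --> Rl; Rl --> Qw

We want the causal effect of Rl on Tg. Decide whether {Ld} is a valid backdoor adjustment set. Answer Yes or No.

Backdoor paths from Rl to Tg (paths whose first edge points into Rl):
  P1: Rl <- Ld -> Et -> Tg
  P2: Rl <- Ld -> Tg
  P3: Rl <- Sr -> Et <- Ld -> Tg
  P4: Rl <- Sr -> Et -> Tg
Condition 1 (no descendant of Rl in the set): holds — descendants of Rl are {Qw, Tg}; none are in {Ld}.
Condition 2 (every backdoor path blocked by {Ld}):
  P1: blocked at fork node Ld ∈ conditioning set.
  P2: blocked at fork node Ld ∈ conditioning set.
  P3: blocked at collider Et (neither it nor any descendant is in the conditioning set).
  P4: open — no interior node is in the conditioning set.
{Ld} does not satisfy the backdoor criterion.

No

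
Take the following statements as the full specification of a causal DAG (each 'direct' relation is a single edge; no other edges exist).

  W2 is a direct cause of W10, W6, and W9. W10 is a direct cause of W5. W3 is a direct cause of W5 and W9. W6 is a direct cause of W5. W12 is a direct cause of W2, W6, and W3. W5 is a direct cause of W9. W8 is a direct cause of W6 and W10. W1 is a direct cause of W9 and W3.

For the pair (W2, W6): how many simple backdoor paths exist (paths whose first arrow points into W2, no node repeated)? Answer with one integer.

A backdoor path from W2 to W6 is any simple undirected path whose first edge points into W2 (i.e. leaves W2 via a parent).
Parents of W2: {W12}.
Enumerating:
  P1: W2 <- W12 -> W6
  P2: W2 <- W12 -> W3 <- W1 -> W9 <- W5 <- W6
  P3: W2 <- W12 -> W3 <- W1 -> W9 <- W5 <- W10 <- W8 -> W6
  P4: W2 <- W12 -> W3 -> W5 <- W6
  P5: W2 <- W12 -> W3 -> W5 <- W10 <- W8 -> W6
  P6: W2 <- W12 -> W3 -> W9 <- W5 <- W6
  P7: W2 <- W12 -> W3 -> W9 <- W5 <- W10 <- W8 -> W6
That exhausts the simple backdoor paths. Count: 7.

7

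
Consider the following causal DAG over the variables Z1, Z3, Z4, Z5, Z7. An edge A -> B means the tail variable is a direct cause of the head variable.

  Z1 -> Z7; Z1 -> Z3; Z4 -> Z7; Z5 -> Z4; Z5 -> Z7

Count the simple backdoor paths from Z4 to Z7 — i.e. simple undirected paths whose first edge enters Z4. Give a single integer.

A backdoor path from Z4 to Z7 is any simple undirected path whose first edge points into Z4 (i.e. leaves Z4 via a parent).
Parents of Z4: {Z5}.
Enumerating:
  P1: Z4 <- Z5 -> Z7
That exhausts the simple backdoor paths. Count: 1.

1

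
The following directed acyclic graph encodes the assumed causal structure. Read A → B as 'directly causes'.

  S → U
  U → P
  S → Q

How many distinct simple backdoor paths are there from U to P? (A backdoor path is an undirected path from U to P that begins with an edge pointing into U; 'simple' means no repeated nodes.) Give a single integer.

A backdoor path from U to P is any simple undirected path whose first edge points into U (i.e. leaves U via a parent).
Parents of U: {S}.
No simple path from any parent of U reaches P without revisiting U, so there are no backdoor paths.

0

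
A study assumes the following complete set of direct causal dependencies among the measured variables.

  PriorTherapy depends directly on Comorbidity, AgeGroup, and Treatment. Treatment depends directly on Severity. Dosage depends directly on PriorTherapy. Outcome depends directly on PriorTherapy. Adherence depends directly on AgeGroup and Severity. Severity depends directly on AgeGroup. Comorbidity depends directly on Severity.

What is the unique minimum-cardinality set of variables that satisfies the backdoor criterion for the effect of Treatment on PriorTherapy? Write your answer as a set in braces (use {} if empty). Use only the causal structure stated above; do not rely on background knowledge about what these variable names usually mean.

Variables eligible for adjustment (non-descendants of Treatment, excluding Treatment and PriorTherapy): {Adherence, AgeGroup, Comorbidity, Severity}.
Backdoor paths from Treatment to PriorTherapy:
  P1: Treatment <- Severity <- AgeGroup -> PriorTherapy
  P2: Treatment <- Severity -> Comorbidity -> PriorTherapy
  P3: Treatment <- Severity -> Adherence <- AgeGroup -> PriorTherapy
The empty set is not sufficient: P1 (Treatment <- Severity <- AgeGroup -> PriorTherapy) has no collider blocking it and no conditioned non-collider, so it is open.
Try {Severity}:
  P1: blocked at chain node Severity ∈ conditioning set.
  P2: blocked at fork node Severity ∈ conditioning set.
  P3: blocked at fork node Severity ∈ conditioning set.
{Severity} contains no descendant of Treatment and blocks every backdoor path.
No other singleton works — e.g. {AgeGroup} leaves P2 open — so {Severity} is the unique smallest valid adjustment set.

{Severity}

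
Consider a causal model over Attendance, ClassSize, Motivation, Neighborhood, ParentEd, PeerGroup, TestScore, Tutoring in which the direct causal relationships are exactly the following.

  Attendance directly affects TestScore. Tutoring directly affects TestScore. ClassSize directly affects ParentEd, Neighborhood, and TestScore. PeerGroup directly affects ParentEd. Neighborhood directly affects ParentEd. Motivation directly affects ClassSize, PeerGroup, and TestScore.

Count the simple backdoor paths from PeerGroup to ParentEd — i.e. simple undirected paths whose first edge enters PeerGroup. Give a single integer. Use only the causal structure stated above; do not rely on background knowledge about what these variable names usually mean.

4

A backdoor path from PeerGroup to ParentEd is any simple undirected path whose first edge points into PeerGroup (i.e. leaves PeerGroup via a parent).
Parents of PeerGroup: {Motivation}.
Enumerating:
  P1: PeerGroup <- Motivation -> ClassSize -> Neighborhood -> ParentEd
  P2: PeerGroup <- Motivation -> ClassSize -> ParentEd
  P3: PeerGroup <- Motivation -> TestScore <- ClassSize -> Neighborhood -> ParentEd
  P4: PeerGroup <- Motivation -> TestScore <- ClassSize -> ParentEd
That exhausts the simple backdoor paths. Count: 4.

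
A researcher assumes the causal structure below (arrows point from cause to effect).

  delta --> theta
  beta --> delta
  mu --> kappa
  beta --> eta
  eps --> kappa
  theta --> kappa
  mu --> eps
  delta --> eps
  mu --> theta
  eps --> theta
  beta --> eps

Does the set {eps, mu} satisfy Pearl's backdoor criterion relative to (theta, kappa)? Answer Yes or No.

Backdoor paths from theta to kappa (paths whose first edge points into theta):
  P1: theta <- mu -> eps -> kappa
  P2: theta <- mu -> kappa
  P3: theta <- delta <- beta -> eps <- mu -> kappa
  P4: theta <- delta <- beta -> eps -> kappa
  P5: theta <- delta -> eps <- mu -> kappa
  P6: theta <- delta -> eps -> kappa
  P7: theta <- eps <- mu -> kappa
  P8: theta <- eps -> kappa
Condition 1 (no descendant of theta in the set): holds — descendants of theta are {kappa}; none are in {eps, mu}.
Condition 2 (every backdoor path blocked by {eps, mu}):
  P1: blocked at fork node mu ∈ conditioning set.
  P2: blocked at fork node mu ∈ conditioning set.
  P3: blocked at fork node mu ∈ conditioning set.
  P4: blocked at chain node eps ∈ conditioning set.
  P5: blocked at fork node mu ∈ conditioning set.
  P6: blocked at chain node eps ∈ conditioning set.
  P7: blocked at chain node eps ∈ conditioning set.
  P8: blocked at fork node eps ∈ conditioning set.
{eps, mu} satisfies the backdoor criterion.

Yes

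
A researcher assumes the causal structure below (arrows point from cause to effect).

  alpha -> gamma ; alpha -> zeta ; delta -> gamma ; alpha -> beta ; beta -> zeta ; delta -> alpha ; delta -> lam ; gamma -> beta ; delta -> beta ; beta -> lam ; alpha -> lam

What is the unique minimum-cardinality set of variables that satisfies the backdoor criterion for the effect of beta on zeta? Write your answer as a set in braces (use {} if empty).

Variables eligible for adjustment (non-descendants of beta, excluding beta and zeta): {alpha, delta, gamma}.
Backdoor paths from beta to zeta:
  P1: beta <- delta -> alpha -> zeta
  P2: beta <- delta -> gamma <- alpha -> zeta
  P3: beta <- delta -> lam <- alpha -> zeta
  P4: beta <- alpha -> zeta
  P5: beta <- gamma <- delta -> alpha -> zeta
  P6: beta <- gamma <- delta -> lam <- alpha -> zeta
  P7: beta <- gamma <- alpha -> zeta
The empty set is not sufficient: P1 (beta <- delta -> alpha -> zeta) has no collider blocking it and no conditioned non-collider, so it is open.
Try {alpha}:
  P1: blocked at chain node alpha ∈ conditioning set.
  P2: blocked at collider gamma (neither it nor any descendant is in the conditioning set).
  P3: blocked at collider lam (neither it nor any descendant is in the conditioning set).
  P4: blocked at fork node alpha ∈ conditioning set.
  P5: blocked at chain node alpha ∈ conditioning set.
  P6: blocked at collider lam (neither it nor any descendant is in the conditioning set).
  P7: blocked at fork node alpha ∈ conditioning set.
{alpha} contains no descendant of beta and blocks every backdoor path.
No other singleton works — e.g. {delta} leaves P4 open — so {alpha} is the unique smallest valid adjustment set.

{alpha}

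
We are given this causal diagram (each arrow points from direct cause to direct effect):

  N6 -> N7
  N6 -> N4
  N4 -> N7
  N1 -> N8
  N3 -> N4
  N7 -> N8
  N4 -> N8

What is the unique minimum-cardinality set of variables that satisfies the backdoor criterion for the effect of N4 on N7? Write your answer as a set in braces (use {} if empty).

Variables eligible for adjustment (non-descendants of N4, excluding N4 and N7): {N1, N3, N6}.
Backdoor paths from N4 to N7:
  P1: N4 <- N6 -> N7
The empty set is not sufficient: P1 (N4 <- N6 -> N7) has no collider blocking it and no conditioned non-collider, so it is open.
Try {N6}:
  P1: blocked at fork node N6 ∈ conditioning set.
{N6} contains no descendant of N4 and blocks every backdoor path.
No other singleton works — e.g. {N3} leaves P1 open — so {N6} is the unique smallest valid adjustment set.

{N6}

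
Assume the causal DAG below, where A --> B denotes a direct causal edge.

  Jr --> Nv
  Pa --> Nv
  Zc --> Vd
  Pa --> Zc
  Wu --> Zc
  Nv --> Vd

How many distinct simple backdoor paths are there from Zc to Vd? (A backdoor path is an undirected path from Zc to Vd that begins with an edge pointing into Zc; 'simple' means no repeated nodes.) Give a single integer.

1

A backdoor path from Zc to Vd is any simple undirected path whose first edge points into Zc (i.e. leaves Zc via a parent).
Parents of Zc: {Pa, Wu}.
Enumerating:
  P1: Zc <- Pa -> Nv -> Vd
That exhausts the simple backdoor paths. Count: 1.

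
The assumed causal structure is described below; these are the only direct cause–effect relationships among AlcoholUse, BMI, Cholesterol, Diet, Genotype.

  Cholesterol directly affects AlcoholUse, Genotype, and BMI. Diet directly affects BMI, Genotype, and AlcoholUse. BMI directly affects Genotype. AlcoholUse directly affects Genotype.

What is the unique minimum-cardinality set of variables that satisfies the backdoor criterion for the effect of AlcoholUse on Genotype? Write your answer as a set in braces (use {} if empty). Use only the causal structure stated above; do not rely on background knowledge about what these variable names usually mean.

{Cholesterol, Diet}

Variables eligible for adjustment (non-descendants of AlcoholUse, excluding AlcoholUse and Genotype): {BMI, Cholesterol, Diet}.
Backdoor paths from AlcoholUse to Genotype:
  P1: AlcoholUse <- Diet -> BMI <- Cholesterol -> Genotype
  P2: AlcoholUse <- Diet -> BMI -> Genotype
  P3: AlcoholUse <- Diet -> Genotype
  P4: AlcoholUse <- Cholesterol -> BMI <- Diet -> Genotype
  P5: AlcoholUse <- Cholesterol -> BMI -> Genotype
  P6: AlcoholUse <- Cholesterol -> Genotype
The empty set is not sufficient: P2 (AlcoholUse <- Diet -> BMI -> Genotype) has no collider blocking it and no conditioned non-collider, so it is open.
Try {Cholesterol, Diet}:
  P1: blocked at fork node Diet ∈ conditioning set.
  P2: blocked at fork node Diet ∈ conditioning set.
  P3: blocked at fork node Diet ∈ conditioning set.
  P4: blocked at fork node Cholesterol ∈ conditioning set.
  P5: blocked at fork node Cholesterol ∈ conditioning set.
  P6: blocked at fork node Cholesterol ∈ conditioning set.
{Cholesterol, Diet} contains no descendant of AlcoholUse and blocks every backdoor path.
Every element of {Cholesterol, Diet} is needed (dropping Cholesterol leaves P5 open; dropping Diet leaves P2 open), so no proper subset is valid.
Among all size-2 subsets of the eligible variables, only {Cholesterol, Diet} blocks every backdoor path, so it is the unique smallest valid adjustment set.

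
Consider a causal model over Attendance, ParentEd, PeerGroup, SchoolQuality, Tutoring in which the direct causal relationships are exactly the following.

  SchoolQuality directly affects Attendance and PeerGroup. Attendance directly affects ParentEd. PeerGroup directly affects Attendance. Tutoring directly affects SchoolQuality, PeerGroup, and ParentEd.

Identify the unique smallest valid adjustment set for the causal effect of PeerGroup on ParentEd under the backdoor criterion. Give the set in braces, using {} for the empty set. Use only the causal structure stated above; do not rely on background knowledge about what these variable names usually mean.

{SchoolQuality, Tutoring}

Variables eligible for adjustment (non-descendants of PeerGroup, excluding PeerGroup and ParentEd): {SchoolQuality, Tutoring}.
Backdoor paths from PeerGroup to ParentEd:
  P1: PeerGroup <- Tutoring -> SchoolQuality -> Attendance -> ParentEd
  P2: PeerGroup <- Tutoring -> ParentEd
  P3: PeerGroup <- SchoolQuality <- Tutoring -> ParentEd
  P4: PeerGroup <- SchoolQuality -> Attendance -> ParentEd
The empty set is not sufficient: P1 (PeerGroup <- Tutoring -> SchoolQuality -> Attendance -> ParentEd) has no collider blocking it and no conditioned non-collider, so it is open.
Try {SchoolQuality, Tutoring}:
  P1: blocked at fork node Tutoring ∈ conditioning set.
  P2: blocked at fork node Tutoring ∈ conditioning set.
  P3: blocked at chain node SchoolQuality ∈ conditioning set.
  P4: blocked at fork node SchoolQuality ∈ conditioning set.
{SchoolQuality, Tutoring} contains no descendant of PeerGroup and blocks every backdoor path.
Every element of {SchoolQuality, Tutoring} is needed (dropping SchoolQuality leaves P4 open; dropping Tutoring leaves P2 open), so no proper subset is valid.
Among all size-2 subsets of the eligible variables, only {SchoolQuality, Tutoring} blocks every backdoor path, so it is the unique smallest valid adjustment set.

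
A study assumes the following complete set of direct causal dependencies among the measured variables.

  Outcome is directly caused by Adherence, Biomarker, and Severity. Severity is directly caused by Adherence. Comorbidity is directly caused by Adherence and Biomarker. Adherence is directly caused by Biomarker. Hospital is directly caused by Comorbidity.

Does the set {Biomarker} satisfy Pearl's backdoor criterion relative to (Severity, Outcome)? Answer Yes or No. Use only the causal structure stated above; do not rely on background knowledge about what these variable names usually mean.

Backdoor paths from Severity to Outcome (paths whose first edge points into Severity):
  P1: Severity <- Adherence <- Biomarker -> Outcome
  P2: Severity <- Adherence -> Comorbidity <- Biomarker -> Outcome
  P3: Severity <- Adherence -> Outcome
Condition 1 (no descendant of Severity in the set): holds — descendants of Severity are {Outcome}; none are in {Biomarker}.
Condition 2 (every backdoor path blocked by {Biomarker}):
  P1: blocked at fork node Biomarker ∈ conditioning set.
  P2: blocked at collider Comorbidity (neither it nor any descendant is in the conditioning set).
  P3: open — no interior node is in the conditioning set.
{Biomarker} does not satisfy the backdoor criterion.

No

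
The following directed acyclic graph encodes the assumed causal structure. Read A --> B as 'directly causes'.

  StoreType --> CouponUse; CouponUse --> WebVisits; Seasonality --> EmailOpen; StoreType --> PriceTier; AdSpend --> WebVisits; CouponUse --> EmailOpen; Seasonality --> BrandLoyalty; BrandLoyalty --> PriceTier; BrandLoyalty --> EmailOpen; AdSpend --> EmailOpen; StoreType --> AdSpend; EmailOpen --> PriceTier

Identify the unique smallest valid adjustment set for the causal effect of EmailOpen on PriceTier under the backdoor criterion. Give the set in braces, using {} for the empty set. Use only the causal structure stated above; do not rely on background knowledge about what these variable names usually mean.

{BrandLoyalty, StoreType}

Variables eligible for adjustment (non-descendants of EmailOpen, excluding EmailOpen and PriceTier): {AdSpend, BrandLoyalty, CouponUse, Seasonality, StoreType, WebVisits}.
Backdoor paths from EmailOpen to PriceTier:
  P1: EmailOpen <- AdSpend <- StoreType -> PriceTier
  P2: EmailOpen <- AdSpend -> WebVisits <- CouponUse <- StoreType -> PriceTier
  P3: EmailOpen <- CouponUse <- StoreType -> PriceTier
  P4: EmailOpen <- CouponUse -> WebVisits <- AdSpend <- StoreType -> PriceTier
  P5: EmailOpen <- Seasonality -> BrandLoyalty -> PriceTier
  P6: EmailOpen <- BrandLoyalty -> PriceTier
The empty set is not sufficient: P1 (EmailOpen <- AdSpend <- StoreType -> PriceTier) has no collider blocking it and no conditioned non-collider, so it is open.
Try {BrandLoyalty, StoreType}:
  P1: blocked at fork node StoreType ∈ conditioning set.
  P2: blocked at collider WebVisits (neither it nor any descendant is in the conditioning set).
  P3: blocked at fork node StoreType ∈ conditioning set.
  P4: blocked at collider WebVisits (neither it nor any descendant is in the conditioning set).
  P5: blocked at chain node BrandLoyalty ∈ conditioning set.
  P6: blocked at fork node BrandLoyalty ∈ conditioning set.
{BrandLoyalty, StoreType} contains no descendant of EmailOpen and blocks every backdoor path.
Every element of {BrandLoyalty, StoreType} is needed (dropping BrandLoyalty leaves P5 open; dropping StoreType leaves P1 open), so no proper subset is valid.
Among all size-2 subsets of the eligible variables, only {BrandLoyalty, StoreType} blocks every backdoor path, so it is the unique smallest valid adjustment set.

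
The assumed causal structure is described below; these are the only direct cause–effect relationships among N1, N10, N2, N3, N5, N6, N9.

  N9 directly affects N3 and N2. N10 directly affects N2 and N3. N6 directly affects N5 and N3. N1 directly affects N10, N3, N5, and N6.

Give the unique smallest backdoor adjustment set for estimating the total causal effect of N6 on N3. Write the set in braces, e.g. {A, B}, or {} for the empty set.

{N1}

Variables eligible for adjustment (non-descendants of N6, excluding N6 and N3): {N1, N10, N2, N9}.
Backdoor paths from N6 to N3:
  P1: N6 <- N1 -> N10 -> N3
  P2: N6 <- N1 -> N10 -> N2 <- N9 -> N3
  P3: N6 <- N1 -> N3
The empty set is not sufficient: P1 (N6 <- N1 -> N10 -> N3) has no collider blocking it and no conditioned non-collider, so it is open.
Try {N1}:
  P1: blocked at fork node N1 ∈ conditioning set.
  P2: blocked at fork node N1 ∈ conditioning set.
  P3: blocked at fork node N1 ∈ conditioning set.
{N1} contains no descendant of N6 and blocks every backdoor path.
No other singleton works — e.g. {N9} leaves P1 open — so {N1} is the unique smallest valid adjustment set.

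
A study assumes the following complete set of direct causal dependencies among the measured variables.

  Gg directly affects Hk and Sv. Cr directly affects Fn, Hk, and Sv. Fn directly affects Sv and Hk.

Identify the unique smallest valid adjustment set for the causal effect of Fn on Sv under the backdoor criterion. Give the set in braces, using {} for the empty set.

{Cr}

Variables eligible for adjustment (non-descendants of Fn, excluding Fn and Sv): {Cr, Gg}.
Backdoor paths from Fn to Sv:
  P1: Fn <- Cr -> Hk <- Gg -> Sv
  P2: Fn <- Cr -> Sv
The empty set is not sufficient: P2 (Fn <- Cr -> Sv) has no collider blocking it and no conditioned non-collider, so it is open.
Try {Cr}:
  P1: blocked at fork node Cr ∈ conditioning set.
  P2: blocked at fork node Cr ∈ conditioning set.
{Cr} contains no descendant of Fn and blocks every backdoor path.
No other singleton works — e.g. {Gg} leaves P2 open — so {Cr} is the unique smallest valid adjustment set.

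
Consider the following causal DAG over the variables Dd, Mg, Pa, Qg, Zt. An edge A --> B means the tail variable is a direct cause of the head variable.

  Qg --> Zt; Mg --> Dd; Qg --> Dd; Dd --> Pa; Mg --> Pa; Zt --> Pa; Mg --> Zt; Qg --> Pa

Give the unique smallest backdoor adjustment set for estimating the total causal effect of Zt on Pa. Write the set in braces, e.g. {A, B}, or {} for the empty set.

{Mg, Qg}

Variables eligible for adjustment (non-descendants of Zt, excluding Zt and Pa): {Dd, Mg, Qg}.
Backdoor paths from Zt to Pa:
  P1: Zt <- Mg -> Dd <- Qg -> Pa
  P2: Zt <- Mg -> Dd -> Pa
  P3: Zt <- Mg -> Pa
  P4: Zt <- Qg -> Dd <- Mg -> Pa
  P5: Zt <- Qg -> Dd -> Pa
  P6: Zt <- Qg -> Pa
The empty set is not sufficient: P2 (Zt <- Mg -> Dd -> Pa) has no collider blocking it and no conditioned non-collider, so it is open.
Try {Mg, Qg}:
  P1: blocked at fork node Mg ∈ conditioning set.
  P2: blocked at fork node Mg ∈ conditioning set.
  P3: blocked at fork node Mg ∈ conditioning set.
  P4: blocked at fork node Qg ∈ conditioning set.
  P5: blocked at fork node Qg ∈ conditioning set.
  P6: blocked at fork node Qg ∈ conditioning set.
{Mg, Qg} contains no descendant of Zt and blocks every backdoor path.
Every element of {Mg, Qg} is needed (dropping Mg leaves P2 open; dropping Qg leaves P5 open), so no proper subset is valid.
Among all size-2 subsets of the eligible variables, only {Mg, Qg} blocks every backdoor path, so it is the unique smallest valid adjustment set.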